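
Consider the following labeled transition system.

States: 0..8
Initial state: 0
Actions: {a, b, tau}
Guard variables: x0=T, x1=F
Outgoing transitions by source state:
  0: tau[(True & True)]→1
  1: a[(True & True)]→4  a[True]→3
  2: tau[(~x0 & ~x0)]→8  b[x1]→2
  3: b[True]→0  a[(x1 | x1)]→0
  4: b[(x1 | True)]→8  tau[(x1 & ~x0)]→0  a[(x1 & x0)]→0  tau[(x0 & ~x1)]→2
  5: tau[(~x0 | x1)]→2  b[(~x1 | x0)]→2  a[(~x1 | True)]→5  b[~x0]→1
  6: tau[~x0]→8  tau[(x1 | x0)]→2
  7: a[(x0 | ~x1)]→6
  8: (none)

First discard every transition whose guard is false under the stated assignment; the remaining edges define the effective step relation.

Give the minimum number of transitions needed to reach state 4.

Answer: 2

Working:
Breadth-first toward 4:
  Layer 0: {0}
  Layer 1: {1}
  Layer 2: {3,4}
first hit 4 at d=2 via tau·a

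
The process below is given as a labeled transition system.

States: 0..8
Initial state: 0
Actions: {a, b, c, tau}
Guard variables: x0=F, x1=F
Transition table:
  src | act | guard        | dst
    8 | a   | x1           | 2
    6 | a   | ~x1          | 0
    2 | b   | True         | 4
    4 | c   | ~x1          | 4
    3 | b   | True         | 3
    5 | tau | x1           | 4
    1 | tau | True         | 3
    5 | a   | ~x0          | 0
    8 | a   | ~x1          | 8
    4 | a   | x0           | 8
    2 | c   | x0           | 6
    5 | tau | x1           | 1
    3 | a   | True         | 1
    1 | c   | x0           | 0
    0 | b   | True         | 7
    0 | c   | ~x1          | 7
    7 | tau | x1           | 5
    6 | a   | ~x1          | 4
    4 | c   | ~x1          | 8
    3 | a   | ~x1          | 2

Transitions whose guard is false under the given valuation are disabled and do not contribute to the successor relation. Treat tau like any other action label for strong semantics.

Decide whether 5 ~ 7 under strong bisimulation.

Bisimulation quotient by refinement:
  π0 = {{0,1,2,3,4,5,6,7,8}}
  π1 = {{0},{1},{2},{3},{4},{5,6,8},{7}}
  π2 = {{0},{1},{2},{3},{4},{5},{6},{7},{8}}
9 equivalence class(es) (converged in 3)
[5]={5}  [7]={7}

Answer: NOT BISIMILAR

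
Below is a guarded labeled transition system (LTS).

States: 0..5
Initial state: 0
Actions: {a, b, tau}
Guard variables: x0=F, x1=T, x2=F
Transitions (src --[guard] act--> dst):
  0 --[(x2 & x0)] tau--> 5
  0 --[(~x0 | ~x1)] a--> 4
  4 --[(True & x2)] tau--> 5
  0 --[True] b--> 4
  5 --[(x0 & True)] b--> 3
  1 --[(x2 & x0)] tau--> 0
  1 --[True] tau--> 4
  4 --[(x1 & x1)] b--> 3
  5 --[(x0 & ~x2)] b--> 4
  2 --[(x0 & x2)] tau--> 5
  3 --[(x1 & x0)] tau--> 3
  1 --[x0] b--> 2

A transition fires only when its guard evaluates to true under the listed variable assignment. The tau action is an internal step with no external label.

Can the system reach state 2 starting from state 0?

Answer: UNREACHABLE

Trace:
4 transition(s) survive guard evaluation.
Layer 0: {0}
Layer 1: {4}  total {0,4}
Layer 2: {3}  total {0,3,4}
R = {0,3,4}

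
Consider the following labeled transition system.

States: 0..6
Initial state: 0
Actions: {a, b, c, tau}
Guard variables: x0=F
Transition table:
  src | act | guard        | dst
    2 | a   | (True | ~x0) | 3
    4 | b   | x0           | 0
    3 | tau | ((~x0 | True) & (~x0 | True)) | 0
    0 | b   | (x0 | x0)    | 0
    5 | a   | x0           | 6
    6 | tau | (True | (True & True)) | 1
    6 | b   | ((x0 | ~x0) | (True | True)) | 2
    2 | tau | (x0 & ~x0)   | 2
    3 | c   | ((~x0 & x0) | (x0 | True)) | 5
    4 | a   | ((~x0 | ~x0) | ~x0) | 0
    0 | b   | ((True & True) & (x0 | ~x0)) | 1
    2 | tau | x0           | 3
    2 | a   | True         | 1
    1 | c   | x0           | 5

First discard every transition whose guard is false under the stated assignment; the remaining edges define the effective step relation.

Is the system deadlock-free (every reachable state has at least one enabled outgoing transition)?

Reach set: {0,1}
  0: b→1  [1 out]
  1: ∅  [deadlock]
Path to 1: b

Answer: DEADLOCK at state 1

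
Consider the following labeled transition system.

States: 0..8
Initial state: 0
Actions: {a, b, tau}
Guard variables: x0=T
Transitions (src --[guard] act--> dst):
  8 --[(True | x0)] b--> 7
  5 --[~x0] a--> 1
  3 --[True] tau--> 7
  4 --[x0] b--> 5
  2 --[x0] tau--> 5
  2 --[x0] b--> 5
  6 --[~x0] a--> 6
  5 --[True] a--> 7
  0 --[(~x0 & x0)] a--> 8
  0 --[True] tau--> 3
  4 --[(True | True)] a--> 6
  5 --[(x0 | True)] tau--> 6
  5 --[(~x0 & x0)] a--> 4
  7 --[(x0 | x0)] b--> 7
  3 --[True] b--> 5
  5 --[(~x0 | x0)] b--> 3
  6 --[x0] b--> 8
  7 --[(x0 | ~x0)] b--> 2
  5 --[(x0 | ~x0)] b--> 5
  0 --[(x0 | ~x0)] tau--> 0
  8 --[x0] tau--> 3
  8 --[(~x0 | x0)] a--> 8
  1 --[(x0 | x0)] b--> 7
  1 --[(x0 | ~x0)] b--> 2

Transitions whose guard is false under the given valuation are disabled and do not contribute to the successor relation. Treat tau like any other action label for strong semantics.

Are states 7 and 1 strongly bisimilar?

Answer: BISIMILAR

Working:
Compute ~ classes (split until stable):
  round 0: {{0,1,2,3,4,5,6,7,8}}
  round 1: {{0},{1,6,7},{2,3},{4},{5,8}}
  round 2: {{0},{1,7},{2},{3},{4},{5},{6},{8}}
stable after 3 split(s): 8 block(s)
[7]={1,7}  [1]={1,7}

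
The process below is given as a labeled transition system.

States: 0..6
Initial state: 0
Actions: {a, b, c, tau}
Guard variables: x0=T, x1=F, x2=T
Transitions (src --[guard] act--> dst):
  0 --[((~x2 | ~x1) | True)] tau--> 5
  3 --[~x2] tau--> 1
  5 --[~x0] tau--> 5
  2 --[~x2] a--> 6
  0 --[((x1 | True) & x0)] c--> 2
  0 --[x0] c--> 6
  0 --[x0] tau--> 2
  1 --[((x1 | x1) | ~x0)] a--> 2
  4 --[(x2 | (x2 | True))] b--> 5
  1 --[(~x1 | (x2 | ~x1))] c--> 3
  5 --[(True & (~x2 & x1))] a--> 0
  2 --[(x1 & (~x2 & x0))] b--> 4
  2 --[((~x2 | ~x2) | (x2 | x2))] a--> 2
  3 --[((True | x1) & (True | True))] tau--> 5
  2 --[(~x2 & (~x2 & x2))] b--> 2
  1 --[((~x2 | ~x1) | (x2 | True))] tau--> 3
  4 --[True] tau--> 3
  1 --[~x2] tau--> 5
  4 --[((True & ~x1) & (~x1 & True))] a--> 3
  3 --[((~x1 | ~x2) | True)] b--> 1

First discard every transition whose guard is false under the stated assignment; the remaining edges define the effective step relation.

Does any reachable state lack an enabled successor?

Answer: DEADLOCK at state 5

Working:
R = {0,2,5,6}
  0: c→2  c→6  tau→2  tau→5  [4 out]
  2: a→2  [1 out]
  5: ∅  [no exit]
  6: ∅  [no exit]
Path to 5: tau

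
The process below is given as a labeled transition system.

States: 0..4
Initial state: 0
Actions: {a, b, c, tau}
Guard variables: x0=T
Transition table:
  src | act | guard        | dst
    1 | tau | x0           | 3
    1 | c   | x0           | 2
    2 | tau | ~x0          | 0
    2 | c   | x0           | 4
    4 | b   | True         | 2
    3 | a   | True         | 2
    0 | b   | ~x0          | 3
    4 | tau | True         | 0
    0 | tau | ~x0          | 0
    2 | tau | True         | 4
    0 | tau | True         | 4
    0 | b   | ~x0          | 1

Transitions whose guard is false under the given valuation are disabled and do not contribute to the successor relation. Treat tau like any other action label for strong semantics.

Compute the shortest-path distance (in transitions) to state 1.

Answer: UNREACHABLE

Trace:
Breadth-first toward 1:
  Layer 0: {0}
  Layer 1: {4}
  Layer 2: {2}
1 never appears.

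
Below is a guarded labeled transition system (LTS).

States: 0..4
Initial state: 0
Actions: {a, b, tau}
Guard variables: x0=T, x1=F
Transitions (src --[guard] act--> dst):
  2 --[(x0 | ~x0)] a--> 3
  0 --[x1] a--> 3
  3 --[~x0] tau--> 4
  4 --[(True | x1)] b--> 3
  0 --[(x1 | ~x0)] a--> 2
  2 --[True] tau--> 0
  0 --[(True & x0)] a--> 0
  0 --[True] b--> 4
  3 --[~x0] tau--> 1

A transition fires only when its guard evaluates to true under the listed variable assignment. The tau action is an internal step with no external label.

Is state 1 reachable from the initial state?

After dropping false guards: 5 live edges.
L0 = {0}
L1 = {4}  cumulative {0,4}
L2 = {3}  cumulative {0,3,4}
R = {0,3,4}

Answer: UNREACHABLE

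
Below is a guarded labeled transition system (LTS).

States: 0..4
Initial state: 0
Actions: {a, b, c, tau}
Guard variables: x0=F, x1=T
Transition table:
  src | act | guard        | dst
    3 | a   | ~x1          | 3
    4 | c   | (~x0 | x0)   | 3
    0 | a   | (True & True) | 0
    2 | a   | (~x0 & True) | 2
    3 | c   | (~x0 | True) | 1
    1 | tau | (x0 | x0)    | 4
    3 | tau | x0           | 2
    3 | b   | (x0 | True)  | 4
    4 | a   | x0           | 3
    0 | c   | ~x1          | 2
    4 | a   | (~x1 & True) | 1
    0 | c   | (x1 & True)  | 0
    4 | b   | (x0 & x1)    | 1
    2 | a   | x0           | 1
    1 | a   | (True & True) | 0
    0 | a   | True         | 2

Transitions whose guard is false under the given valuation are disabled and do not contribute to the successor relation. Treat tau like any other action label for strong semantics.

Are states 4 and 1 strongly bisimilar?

Compute ~ classes (split until stable):
  π0 = {{0,1,2,3,4}}
  π1 = {{0},{1,2},{3},{4}}
  π2 = {{0},{1},{2},{3},{4}}
Fixed point at round 3; 5 class(es).
4∈{4}, 1∈{1}

Answer: NOT BISIMILAR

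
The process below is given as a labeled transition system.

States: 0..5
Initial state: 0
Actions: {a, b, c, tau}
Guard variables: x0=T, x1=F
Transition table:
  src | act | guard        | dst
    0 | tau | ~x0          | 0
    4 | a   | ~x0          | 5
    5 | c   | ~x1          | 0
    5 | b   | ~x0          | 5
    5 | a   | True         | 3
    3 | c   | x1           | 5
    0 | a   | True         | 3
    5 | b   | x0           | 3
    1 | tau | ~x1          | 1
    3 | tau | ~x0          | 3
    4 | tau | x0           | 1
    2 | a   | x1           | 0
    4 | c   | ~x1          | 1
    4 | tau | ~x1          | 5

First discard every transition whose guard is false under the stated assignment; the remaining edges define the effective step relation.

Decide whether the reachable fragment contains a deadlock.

Reachable = {0,3}
  0: a→3  [1 out]
  3: ∅  [no exit]
Path to 3: a

Answer: DEADLOCK at state 3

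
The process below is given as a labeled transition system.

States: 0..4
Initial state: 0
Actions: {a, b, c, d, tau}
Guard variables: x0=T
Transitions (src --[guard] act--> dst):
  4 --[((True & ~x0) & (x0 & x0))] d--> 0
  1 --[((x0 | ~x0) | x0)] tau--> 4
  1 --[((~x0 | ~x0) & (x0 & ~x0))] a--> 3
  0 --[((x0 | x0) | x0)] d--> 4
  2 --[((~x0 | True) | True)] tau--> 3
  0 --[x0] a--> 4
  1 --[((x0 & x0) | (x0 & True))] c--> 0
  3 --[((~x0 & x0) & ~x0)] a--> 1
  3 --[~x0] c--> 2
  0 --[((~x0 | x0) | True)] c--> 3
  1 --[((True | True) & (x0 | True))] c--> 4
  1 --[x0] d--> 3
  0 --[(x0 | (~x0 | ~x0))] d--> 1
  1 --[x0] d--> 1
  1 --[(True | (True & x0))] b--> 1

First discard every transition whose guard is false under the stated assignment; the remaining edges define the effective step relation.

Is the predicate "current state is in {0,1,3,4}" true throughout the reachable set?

Answer: INVARIANT HOLDS

Analysis:
Inv-set: {0,1,3,4}
R = {0,1,3,4}
  0: ok
  1: ok
  3: ok
  4: ok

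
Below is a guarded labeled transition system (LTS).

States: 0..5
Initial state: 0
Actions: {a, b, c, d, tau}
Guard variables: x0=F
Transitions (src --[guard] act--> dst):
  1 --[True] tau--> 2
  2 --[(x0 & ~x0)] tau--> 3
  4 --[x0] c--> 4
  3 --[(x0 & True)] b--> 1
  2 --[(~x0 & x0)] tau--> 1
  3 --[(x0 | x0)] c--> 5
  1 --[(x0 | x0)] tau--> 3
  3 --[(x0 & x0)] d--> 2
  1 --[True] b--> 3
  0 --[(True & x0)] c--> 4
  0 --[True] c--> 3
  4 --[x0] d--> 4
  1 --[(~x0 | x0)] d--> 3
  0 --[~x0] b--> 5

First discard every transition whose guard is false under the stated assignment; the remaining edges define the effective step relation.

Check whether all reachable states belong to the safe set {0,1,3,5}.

Allowed set {0,1,3,5}
R = {0,3,5}
  0: safe
  3: safe
  5: safe

Answer: INVARIANT HOLDS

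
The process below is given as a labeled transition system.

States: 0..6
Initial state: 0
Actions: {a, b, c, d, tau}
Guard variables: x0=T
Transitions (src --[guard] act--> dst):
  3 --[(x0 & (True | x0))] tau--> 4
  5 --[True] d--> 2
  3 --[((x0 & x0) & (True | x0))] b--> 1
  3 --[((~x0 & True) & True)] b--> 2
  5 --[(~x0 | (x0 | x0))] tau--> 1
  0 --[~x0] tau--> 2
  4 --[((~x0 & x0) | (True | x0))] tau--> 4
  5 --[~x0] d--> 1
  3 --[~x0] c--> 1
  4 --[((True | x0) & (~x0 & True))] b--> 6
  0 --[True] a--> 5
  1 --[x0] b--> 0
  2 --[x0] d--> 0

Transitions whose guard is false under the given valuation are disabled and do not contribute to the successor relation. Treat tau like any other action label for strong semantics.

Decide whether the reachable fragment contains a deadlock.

Reach set: {0,1,2,5}
  0: a→5  [1 exit(s)]
  1: b→0  [1 exit(s)]
  2: d→0  [1 exit(s)]
  5: d→2  tau→1  [2 exit(s)]

Answer: DEADLOCK-FREE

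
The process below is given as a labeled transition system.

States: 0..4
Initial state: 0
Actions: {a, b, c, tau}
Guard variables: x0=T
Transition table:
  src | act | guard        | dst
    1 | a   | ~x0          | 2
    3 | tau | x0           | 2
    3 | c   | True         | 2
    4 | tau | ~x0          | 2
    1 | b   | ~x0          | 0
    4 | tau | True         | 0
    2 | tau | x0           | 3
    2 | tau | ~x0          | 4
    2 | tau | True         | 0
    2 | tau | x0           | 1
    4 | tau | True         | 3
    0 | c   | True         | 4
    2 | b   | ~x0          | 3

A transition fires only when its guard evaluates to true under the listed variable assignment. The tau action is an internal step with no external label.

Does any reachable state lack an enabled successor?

Reach set: {0,1,2,3,4}
  0: c→4  [1 exit(s)]
  1: ∅  [no exit]
  2: tau→0  tau→1  tau→3  [3 exit(s)]
  3: c→2  tau→2  [2 exit(s)]
  4: tau→0  tau→3  [2 exit(s)]
Path to 1: c·tau·tau·tau

Answer: DEADLOCK at state 1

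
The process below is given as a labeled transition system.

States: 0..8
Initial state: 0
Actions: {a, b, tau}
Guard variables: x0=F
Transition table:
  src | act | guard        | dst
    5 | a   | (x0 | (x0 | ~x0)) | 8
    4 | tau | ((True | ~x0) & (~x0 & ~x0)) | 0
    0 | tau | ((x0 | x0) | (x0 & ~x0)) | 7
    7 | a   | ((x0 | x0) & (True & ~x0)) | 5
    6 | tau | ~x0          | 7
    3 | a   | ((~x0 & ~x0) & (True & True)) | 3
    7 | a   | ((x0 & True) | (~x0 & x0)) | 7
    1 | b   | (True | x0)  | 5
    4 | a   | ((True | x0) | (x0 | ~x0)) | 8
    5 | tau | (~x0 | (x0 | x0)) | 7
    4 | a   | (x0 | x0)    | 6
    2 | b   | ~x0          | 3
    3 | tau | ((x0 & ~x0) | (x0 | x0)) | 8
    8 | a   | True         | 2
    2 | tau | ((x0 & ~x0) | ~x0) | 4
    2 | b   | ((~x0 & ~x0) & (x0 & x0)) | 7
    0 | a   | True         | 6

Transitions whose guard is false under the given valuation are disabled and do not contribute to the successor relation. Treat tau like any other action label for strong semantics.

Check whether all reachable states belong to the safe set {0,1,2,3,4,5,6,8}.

Answer: INVARIANT VIOLATED at state 7

Trace:
Allowed set {0,1,2,3,4,5,6,8}
Reach set: {0,6,7}
  0: ok
  6: ok
  7: outside
reach 7 via a·tau — violates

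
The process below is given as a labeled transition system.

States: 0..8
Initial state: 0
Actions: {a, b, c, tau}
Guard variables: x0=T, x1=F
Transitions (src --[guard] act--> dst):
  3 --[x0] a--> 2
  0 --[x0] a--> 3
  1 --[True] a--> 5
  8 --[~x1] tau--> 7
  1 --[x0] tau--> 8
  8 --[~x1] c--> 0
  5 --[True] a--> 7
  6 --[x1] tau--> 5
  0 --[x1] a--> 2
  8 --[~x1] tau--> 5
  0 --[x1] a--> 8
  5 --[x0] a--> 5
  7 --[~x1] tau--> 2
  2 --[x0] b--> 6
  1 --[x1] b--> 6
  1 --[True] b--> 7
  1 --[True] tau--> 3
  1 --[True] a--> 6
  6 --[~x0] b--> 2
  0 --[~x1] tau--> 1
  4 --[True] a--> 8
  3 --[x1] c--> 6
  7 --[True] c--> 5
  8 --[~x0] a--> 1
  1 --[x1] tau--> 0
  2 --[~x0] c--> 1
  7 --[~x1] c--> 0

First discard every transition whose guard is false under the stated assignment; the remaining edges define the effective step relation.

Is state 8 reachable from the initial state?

Answer: REACHABLE

Analysis:
After dropping false guards: 18 live edges.
L0 = {0}
L1 = {1,3}  now seen {0,1,3}
L2 = {2,5,6,7,8}  now seen {0,1,2,3,5,6,7,8}
Reach set: {0,1,2,3,5,6,7,8}
trace reaching 8: tau·tau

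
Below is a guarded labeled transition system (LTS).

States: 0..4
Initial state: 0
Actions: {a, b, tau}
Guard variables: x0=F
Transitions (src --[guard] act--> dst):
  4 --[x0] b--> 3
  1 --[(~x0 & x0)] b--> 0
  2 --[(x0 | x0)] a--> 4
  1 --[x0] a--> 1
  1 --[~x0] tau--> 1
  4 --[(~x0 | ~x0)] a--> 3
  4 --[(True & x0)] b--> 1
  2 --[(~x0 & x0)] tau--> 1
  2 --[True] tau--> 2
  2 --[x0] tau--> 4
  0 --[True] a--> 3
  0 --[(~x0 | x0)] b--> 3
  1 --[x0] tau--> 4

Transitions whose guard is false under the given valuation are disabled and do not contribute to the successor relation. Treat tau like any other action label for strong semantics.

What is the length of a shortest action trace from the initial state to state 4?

Breadth-first toward 4:
  depth 0: {0}
  depth 1: {3}
4 never appears.

Answer: UNREACHABLE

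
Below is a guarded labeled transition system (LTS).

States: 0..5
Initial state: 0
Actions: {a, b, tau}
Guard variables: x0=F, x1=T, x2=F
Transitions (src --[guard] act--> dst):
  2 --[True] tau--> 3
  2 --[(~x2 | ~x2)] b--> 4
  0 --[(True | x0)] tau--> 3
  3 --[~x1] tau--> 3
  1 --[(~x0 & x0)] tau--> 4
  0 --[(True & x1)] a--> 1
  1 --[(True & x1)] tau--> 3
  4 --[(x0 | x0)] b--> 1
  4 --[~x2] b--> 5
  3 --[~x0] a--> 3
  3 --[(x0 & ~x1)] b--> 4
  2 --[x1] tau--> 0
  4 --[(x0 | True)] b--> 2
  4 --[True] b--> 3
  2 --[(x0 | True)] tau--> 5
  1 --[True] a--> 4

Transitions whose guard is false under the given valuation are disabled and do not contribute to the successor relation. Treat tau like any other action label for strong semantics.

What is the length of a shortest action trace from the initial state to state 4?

Breadth-first toward 4:
  L0 = {0}
  L1 = {1,3}
  L2 = {4}
4 enters at depth 2; path a·a

Answer: 2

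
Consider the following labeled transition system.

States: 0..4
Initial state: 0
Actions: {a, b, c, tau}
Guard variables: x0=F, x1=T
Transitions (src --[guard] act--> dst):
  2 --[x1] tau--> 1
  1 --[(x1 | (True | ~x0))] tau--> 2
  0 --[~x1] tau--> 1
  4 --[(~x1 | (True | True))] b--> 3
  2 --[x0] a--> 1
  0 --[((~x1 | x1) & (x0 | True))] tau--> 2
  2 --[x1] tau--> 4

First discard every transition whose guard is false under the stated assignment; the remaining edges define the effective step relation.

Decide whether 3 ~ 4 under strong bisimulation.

Answer: NOT BISIMILAR

Working:
Refine partition for ~:
  P[0] = {{0,1,2,3,4}}
  P[1] = {{0,1,2},{3},{4}}
  P[2] = {{0,1},{2},{3},{4}}
stable after 3 split(s): 4 block(s)
class of 3: {3}; class of 4: {4}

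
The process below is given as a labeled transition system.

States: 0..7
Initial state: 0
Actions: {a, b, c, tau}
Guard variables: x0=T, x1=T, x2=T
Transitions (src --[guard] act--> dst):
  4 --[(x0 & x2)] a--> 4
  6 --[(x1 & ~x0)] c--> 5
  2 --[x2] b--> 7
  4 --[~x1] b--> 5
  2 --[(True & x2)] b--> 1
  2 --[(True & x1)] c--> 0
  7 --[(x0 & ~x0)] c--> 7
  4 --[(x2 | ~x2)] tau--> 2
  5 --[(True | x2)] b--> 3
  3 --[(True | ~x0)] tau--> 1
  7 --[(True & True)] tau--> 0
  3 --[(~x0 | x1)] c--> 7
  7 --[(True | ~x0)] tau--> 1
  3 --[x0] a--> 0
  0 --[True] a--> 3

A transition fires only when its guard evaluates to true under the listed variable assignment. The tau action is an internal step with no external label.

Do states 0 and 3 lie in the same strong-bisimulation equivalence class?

Answer: NOT BISIMILAR

Analysis:
Refine partition for ~:
  round 0: {{0,1,2,3,4,5,6,7}}
  round 1: {{0},{1,6},{2},{3},{4},{5},{7}}
Fixed point at round 2; 7 class(es).
0∈{0}, 3∈{3}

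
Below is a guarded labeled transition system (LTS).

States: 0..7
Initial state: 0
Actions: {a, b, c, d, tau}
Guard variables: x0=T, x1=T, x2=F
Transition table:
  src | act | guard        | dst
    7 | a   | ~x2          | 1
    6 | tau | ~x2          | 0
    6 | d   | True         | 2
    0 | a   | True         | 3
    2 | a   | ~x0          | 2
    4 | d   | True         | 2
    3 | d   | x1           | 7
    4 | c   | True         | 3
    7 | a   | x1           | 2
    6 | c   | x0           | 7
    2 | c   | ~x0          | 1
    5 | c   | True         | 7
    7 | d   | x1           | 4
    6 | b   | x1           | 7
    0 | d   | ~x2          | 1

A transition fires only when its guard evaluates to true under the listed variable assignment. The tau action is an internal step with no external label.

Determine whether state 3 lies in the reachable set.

13 transition(s) survive guard evaluation.
L0 = {0}
L1 = {1,3}  cumulative {0,1,3}
L2 = {7}  cumulative {0,1,3,7}
L3 = {2,4}  cumulative {0,1,2,3,4,7}
Reachable = {0,1,2,3,4,7}
witness 3: a

Answer: REACHABLE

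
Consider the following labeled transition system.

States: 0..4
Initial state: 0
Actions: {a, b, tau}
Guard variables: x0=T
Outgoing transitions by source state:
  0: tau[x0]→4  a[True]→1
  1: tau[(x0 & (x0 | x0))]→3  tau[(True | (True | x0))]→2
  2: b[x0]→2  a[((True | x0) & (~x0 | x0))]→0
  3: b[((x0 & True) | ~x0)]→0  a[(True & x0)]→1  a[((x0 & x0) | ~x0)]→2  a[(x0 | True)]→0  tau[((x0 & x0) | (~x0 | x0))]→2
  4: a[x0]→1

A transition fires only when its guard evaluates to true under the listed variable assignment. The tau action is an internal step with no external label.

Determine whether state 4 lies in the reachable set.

Answer: REACHABLE

Working:
After dropping false guards: 12 live edges.
L0 = {0}
L1 = {1,4}  total {0,1,4}
L2 = {2,3}  total {0,1,2,3,4}
R = {0,1,2,3,4}
Path to 4: tau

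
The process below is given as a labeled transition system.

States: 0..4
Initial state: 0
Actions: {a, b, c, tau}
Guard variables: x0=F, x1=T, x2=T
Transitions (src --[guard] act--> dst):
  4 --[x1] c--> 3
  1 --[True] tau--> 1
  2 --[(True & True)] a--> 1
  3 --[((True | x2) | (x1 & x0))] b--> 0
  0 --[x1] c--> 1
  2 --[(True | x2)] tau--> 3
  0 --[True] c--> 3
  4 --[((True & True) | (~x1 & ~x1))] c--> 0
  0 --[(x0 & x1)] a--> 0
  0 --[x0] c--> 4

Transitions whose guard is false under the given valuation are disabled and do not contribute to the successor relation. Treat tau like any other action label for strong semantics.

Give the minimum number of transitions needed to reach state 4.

BFS to 4:
  L0 = {0}
  L1 = {1,3}
4 never appears.

Answer: UNREACHABLE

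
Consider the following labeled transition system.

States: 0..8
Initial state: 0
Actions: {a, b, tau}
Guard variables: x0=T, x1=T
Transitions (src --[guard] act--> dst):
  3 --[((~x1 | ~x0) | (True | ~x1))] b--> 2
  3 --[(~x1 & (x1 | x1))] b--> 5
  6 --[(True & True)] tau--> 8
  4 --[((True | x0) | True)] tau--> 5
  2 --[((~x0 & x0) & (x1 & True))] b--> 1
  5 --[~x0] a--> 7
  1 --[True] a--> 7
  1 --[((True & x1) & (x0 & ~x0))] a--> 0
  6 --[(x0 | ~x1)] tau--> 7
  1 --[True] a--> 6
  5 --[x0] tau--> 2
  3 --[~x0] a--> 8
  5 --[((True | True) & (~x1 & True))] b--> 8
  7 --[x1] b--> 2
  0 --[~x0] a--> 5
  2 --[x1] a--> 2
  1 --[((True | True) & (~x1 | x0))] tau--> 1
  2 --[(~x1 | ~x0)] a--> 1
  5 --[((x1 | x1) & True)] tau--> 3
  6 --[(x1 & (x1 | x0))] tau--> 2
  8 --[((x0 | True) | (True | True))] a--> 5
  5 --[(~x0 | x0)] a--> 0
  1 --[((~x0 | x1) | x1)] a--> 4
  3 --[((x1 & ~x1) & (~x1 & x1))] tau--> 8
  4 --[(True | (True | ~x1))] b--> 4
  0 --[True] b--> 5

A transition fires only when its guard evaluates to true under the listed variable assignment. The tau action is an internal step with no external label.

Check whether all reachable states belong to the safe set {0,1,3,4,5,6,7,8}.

Safe = {0,1,3,4,5,6,7,8}
Reachable = {0,2,3,5}
  0: safe
  2: VIOLATES
  3: safe
  5: safe
reach 2 via b·tau — violates

Answer: INVARIANT VIOLATED at state 2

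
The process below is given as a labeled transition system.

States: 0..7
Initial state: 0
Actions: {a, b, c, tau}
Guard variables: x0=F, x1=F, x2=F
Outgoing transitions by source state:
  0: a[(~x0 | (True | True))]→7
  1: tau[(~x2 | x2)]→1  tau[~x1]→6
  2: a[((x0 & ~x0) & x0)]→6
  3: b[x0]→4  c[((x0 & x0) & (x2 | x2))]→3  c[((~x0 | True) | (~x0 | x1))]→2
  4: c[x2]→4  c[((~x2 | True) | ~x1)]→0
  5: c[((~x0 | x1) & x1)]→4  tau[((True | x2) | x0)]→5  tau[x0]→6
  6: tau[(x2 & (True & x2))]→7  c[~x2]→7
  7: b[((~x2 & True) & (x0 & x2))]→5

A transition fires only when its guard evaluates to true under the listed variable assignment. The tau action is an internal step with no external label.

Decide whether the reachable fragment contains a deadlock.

Reach set: {0,7}
  0: a→7  [deg 1]
  7: ∅  [STUCK]
trace reaching 7: a

Answer: DEADLOCK at state 7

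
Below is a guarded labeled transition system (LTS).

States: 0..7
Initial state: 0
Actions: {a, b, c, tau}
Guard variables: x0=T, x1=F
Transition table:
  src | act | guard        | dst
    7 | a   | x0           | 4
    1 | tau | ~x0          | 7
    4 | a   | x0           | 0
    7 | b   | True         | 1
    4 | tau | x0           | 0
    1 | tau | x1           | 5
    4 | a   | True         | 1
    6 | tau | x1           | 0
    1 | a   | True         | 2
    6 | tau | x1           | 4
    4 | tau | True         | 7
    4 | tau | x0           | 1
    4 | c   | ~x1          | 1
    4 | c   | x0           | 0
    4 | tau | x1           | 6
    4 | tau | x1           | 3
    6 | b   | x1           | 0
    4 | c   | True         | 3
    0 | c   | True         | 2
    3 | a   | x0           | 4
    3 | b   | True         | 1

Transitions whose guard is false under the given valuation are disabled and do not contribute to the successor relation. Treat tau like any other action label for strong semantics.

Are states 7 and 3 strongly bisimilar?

Answer: BISIMILAR

Analysis:
Compute ~ classes (split until stable):
  P[0] = {{0,1,2,3,4,5,6,7}}
  P[1] = {{0},{1},{2,5,6},{3,7},{4}}
Fixed point at round 2; 5 class(es).
7∈{3,7}, 3∈{3,7}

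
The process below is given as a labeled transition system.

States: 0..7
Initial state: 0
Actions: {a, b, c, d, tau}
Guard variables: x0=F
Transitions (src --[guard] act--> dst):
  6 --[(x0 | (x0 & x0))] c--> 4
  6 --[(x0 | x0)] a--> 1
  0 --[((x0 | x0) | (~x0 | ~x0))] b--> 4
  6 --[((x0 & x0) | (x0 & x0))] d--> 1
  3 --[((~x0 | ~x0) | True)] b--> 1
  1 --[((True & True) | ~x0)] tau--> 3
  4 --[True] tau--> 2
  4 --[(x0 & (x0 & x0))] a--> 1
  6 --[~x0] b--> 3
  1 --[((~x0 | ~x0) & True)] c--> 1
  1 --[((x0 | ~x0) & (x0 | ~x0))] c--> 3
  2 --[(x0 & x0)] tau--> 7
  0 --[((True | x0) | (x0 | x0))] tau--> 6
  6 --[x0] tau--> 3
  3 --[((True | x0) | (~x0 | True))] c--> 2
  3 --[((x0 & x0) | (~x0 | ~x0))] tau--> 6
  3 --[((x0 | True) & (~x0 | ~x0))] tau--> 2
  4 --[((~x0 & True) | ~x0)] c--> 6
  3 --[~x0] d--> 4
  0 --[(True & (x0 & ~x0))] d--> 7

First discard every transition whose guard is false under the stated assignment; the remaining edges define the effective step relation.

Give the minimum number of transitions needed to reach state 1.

Answer: 3

Trace:
Layered search for 1:
  Layer 0: {0}
  Layer 1: {4,6}
  Layer 2: {2,3}
  Layer 3: {1}
depth(1)=3, e.g. tau·b·b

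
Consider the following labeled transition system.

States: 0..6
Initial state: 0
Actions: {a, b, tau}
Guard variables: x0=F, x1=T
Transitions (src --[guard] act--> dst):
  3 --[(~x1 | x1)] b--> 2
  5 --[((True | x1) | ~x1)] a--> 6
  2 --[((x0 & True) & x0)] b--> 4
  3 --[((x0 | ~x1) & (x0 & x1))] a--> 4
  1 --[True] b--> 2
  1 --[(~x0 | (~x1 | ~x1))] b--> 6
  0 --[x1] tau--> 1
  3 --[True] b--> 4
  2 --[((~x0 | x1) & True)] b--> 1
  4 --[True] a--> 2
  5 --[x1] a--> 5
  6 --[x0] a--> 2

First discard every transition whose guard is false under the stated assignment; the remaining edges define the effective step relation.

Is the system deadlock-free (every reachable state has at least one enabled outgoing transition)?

Reachable = {0,1,2,6}
  0: tau→1  [1 exit(s)]
  1: b→2  b→6  [2 exit(s)]
  2: b→1  [1 exit(s)]
  6: ∅  [STUCK]
witness 6: tau·b

Answer: DEADLOCK at state 6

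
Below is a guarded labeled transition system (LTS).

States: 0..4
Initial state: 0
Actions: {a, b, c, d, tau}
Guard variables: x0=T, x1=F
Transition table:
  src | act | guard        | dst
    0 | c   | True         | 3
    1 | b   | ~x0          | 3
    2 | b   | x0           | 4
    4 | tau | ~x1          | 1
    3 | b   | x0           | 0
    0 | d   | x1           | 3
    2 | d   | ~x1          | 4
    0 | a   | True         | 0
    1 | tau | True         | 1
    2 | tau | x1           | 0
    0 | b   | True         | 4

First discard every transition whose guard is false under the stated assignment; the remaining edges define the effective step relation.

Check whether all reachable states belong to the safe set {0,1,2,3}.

Inv-set: {0,1,2,3}
Reach set: {0,1,3,4}
  0: ok
  1: ok
  3: ok
  4: outside
counterexample path to 4: b

Answer: INVARIANT VIOLATED at state 4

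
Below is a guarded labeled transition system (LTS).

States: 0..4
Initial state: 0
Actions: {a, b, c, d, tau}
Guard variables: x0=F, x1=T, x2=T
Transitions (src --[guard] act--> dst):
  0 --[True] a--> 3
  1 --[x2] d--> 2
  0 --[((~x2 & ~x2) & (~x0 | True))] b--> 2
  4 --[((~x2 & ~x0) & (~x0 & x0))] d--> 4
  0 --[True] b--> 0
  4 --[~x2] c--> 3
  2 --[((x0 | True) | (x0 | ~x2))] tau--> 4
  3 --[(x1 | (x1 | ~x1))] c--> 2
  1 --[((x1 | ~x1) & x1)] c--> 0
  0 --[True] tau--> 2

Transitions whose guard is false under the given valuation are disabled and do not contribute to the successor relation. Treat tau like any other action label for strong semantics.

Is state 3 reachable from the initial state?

Answer: REACHABLE

Analysis:
After dropping false guards: 7 live edges.
depth 0: {0}
depth 1: {2,3}  cumulative {0,2,3}
depth 2: {4}  cumulative {0,2,3,4}
R = {0,2,3,4}
Path to 3: a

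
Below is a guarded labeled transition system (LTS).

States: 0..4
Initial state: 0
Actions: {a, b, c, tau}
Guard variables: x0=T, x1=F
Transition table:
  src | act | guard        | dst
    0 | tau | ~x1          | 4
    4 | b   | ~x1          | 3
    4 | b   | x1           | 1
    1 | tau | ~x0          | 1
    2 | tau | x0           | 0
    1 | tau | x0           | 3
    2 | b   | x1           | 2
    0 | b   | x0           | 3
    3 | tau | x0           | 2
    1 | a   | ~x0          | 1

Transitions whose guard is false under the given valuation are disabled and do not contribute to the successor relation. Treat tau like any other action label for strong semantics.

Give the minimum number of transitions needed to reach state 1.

Answer: UNREACHABLE

Analysis:
BFS to 1:
  L0 = {0}
  L1 = {3,4}
  L2 = {2}
1 never appears.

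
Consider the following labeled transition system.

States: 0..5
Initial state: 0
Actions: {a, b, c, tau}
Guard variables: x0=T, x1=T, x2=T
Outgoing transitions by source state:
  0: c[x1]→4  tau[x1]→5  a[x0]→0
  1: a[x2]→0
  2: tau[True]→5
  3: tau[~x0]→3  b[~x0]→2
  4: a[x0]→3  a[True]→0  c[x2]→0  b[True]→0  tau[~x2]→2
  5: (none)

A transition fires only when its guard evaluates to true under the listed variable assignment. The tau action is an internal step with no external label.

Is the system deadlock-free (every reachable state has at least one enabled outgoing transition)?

Reach set: {0,3,4,5}
  0: a→0  c→4  tau→5  [deg 3]
  3: ∅  [no exit]
  4: a→0  a→3  b→0  c→0  [deg 4]
  5: ∅  [no exit]
Path to 3: c·a

Answer: DEADLOCK at state 3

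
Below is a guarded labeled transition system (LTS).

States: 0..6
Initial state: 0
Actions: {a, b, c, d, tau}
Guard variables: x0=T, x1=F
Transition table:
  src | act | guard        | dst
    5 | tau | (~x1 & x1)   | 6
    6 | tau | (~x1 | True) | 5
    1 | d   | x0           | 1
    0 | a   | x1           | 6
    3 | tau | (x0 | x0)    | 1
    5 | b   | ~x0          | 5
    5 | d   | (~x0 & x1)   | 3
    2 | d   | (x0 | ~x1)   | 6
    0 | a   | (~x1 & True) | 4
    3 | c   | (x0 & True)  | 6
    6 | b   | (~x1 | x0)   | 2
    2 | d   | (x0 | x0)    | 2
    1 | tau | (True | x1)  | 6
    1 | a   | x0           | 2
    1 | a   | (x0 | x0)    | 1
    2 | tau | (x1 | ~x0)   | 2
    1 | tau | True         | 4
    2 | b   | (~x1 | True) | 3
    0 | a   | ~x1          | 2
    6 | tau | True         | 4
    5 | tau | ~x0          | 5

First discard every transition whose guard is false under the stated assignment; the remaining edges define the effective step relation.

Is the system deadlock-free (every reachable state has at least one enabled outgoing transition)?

Answer: DEADLOCK at state 4

Working:
Reachable = {0,1,2,3,4,5,6}
  0: a→2  a→4  [deg 2]
  1: a→1  a→2  d→1  tau→4  tau→6  [deg 5]
  2: b→3  d→2  d→6  [deg 3]
  3: c→6  tau→1  [deg 2]
  4: ∅  [no exit]
  5: ∅  [no exit]
  6: b→2  tau→4  tau→5  [deg 3]
Path to 4: a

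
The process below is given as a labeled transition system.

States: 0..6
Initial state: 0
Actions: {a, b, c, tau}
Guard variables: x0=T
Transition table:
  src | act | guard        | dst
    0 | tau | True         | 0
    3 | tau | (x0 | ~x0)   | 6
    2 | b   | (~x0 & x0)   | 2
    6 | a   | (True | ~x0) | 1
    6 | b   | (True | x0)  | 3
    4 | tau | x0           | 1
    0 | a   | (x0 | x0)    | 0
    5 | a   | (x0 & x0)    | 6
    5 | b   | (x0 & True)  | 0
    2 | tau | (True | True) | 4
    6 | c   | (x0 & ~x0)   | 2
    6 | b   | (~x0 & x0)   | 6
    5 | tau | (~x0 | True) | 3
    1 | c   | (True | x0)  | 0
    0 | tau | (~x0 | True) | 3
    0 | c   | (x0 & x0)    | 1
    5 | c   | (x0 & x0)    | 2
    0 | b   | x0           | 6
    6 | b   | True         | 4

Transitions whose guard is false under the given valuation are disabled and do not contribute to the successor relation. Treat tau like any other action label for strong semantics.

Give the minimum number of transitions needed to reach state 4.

Answer: 2

Trace:
BFS to 4:
  Layer 0: {0}
  Layer 1: {1,3,6}
  Layer 2: {4}
depth(4)=2, e.g. b·b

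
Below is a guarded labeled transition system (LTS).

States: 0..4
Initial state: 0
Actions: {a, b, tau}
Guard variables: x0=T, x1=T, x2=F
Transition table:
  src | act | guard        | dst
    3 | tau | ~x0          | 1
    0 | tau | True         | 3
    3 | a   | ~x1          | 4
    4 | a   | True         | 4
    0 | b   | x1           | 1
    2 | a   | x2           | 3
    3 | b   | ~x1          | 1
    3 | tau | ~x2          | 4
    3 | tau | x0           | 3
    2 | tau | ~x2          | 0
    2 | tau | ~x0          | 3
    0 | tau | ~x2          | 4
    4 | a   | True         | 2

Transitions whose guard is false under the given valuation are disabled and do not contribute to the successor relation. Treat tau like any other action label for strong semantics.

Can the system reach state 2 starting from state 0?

Guard filter leaves 8 enabled edge(s).
L0 = {0}
L1 = {1,3,4}  cumulative {0,1,3,4}
L2 = {2}  cumulative {0,1,2,3,4}
R = {0,1,2,3,4}
Path to 2: tau·a

Answer: REACHABLE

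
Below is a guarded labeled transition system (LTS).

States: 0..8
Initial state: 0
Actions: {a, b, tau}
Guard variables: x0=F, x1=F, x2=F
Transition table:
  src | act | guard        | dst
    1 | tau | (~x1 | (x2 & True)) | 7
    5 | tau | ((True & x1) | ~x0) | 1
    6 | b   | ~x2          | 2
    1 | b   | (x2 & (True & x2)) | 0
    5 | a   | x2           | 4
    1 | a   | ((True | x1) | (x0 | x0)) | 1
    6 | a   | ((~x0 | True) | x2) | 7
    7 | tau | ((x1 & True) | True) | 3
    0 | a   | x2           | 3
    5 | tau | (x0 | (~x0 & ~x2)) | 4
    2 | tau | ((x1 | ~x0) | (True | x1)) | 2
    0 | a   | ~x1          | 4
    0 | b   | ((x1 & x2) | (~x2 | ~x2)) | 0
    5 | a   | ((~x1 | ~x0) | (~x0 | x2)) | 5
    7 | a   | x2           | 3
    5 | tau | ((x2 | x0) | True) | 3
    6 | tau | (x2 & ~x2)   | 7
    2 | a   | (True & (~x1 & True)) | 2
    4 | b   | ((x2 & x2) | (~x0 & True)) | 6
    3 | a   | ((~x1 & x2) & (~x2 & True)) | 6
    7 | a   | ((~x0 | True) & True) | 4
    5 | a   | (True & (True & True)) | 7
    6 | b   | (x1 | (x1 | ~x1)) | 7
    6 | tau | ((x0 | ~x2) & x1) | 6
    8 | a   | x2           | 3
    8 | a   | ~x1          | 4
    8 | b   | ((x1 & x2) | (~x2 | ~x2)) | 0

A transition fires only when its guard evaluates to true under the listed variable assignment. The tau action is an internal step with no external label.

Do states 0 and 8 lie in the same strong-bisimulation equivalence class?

Compute ~ classes (split until stable):
  π0 = {{0,1,2,3,4,5,6,7,8}}
  π1 = {{0,6,8},{1,2,5,7},{3},{4}}
  π2 = {{0,8},{1,2},{3},{4},{5},{6},{7}}
  π3 = {{0,8},{1},{2},{3},{4},{5},{6},{7}}
8 equivalence class(es) (converged in 4)
[0]={0,8}  [8]={0,8}

Answer: BISIMILAR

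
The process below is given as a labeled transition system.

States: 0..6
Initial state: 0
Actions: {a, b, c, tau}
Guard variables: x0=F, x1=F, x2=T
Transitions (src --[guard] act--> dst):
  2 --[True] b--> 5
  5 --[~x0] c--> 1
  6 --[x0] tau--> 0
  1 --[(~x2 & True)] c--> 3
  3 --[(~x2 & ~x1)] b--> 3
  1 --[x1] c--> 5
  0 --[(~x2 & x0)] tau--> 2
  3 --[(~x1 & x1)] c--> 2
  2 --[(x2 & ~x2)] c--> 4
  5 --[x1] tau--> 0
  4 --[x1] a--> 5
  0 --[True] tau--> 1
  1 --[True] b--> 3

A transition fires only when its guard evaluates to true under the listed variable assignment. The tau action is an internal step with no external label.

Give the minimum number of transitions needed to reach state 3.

Layered search for 3:
  L0 = {0}
  L1 = {1}
  L2 = {3}
first hit 3 at d=2 via tau·b

Answer: 2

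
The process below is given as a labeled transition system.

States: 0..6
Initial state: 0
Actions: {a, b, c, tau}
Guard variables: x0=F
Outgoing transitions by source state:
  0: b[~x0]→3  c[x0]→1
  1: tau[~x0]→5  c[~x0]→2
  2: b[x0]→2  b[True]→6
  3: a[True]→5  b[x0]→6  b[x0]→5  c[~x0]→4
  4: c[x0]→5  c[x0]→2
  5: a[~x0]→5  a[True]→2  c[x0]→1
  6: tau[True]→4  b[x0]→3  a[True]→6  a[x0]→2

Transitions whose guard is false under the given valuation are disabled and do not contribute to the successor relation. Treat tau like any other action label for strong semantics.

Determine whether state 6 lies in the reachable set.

Answer: REACHABLE

Trace:
10 transition(s) survive guard evaluation.
L0 = {0}
L1 = {3}  cumulative {0,3}
L2 = {4,5}  cumulative {0,3,4,5}
L3 = {2}  cumulative {0,2,3,4,5}
L4 = {6}  cumulative {0,2,3,4,5,6}
Reachable = {0,2,3,4,5,6}
witness 6: b·a·a·b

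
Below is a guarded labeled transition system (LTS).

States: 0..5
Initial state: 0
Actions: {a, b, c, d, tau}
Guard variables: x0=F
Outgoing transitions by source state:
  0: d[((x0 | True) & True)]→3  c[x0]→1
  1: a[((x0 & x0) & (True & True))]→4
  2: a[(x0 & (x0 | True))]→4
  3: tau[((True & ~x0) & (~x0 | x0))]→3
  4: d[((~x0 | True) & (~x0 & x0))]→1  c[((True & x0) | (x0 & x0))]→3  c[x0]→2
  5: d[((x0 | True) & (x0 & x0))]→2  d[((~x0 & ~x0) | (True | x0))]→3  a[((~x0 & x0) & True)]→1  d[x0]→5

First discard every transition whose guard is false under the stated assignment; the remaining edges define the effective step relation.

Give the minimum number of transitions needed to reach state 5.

Breadth-first toward 5:
  Layer 0: {0}
  Layer 1: {3}
5 never appears.

Answer: UNREACHABLE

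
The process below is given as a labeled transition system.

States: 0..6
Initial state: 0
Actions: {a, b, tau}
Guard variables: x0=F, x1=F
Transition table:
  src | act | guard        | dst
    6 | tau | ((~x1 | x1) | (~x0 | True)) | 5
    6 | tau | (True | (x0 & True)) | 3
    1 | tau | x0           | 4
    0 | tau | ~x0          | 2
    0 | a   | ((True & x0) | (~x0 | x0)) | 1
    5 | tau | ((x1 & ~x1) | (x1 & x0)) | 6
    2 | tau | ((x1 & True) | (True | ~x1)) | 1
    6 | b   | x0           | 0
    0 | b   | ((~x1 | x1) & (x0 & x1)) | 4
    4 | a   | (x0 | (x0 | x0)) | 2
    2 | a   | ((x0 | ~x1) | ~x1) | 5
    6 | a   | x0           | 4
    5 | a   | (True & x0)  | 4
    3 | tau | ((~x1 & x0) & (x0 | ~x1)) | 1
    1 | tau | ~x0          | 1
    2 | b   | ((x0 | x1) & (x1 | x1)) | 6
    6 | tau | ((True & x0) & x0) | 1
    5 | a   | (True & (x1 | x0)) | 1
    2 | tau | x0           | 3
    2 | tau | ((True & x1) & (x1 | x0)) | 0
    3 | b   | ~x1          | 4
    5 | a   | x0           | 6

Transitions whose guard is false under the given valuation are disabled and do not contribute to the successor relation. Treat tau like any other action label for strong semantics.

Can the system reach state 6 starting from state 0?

Answer: UNREACHABLE

Analysis:
8 transition(s) survive guard evaluation.
depth 0: {0}
depth 1: {1,2}  cumulative {0,1,2}
depth 2: {5}  cumulative {0,1,2,5}
Reach set: {0,1,2,5}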